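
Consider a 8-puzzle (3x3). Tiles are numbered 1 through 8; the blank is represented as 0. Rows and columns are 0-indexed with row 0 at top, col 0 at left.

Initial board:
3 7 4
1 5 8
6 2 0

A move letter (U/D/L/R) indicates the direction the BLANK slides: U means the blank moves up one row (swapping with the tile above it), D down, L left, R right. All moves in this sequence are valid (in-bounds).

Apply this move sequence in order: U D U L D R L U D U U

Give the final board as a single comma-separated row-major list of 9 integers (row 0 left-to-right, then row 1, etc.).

After move 1 (U):
3 7 4
1 5 0
6 2 8

After move 2 (D):
3 7 4
1 5 8
6 2 0

After move 3 (U):
3 7 4
1 5 0
6 2 8

After move 4 (L):
3 7 4
1 0 5
6 2 8

After move 5 (D):
3 7 4
1 2 5
6 0 8

After move 6 (R):
3 7 4
1 2 5
6 8 0

After move 7 (L):
3 7 4
1 2 5
6 0 8

After move 8 (U):
3 7 4
1 0 5
6 2 8

After move 9 (D):
3 7 4
1 2 5
6 0 8

After move 10 (U):
3 7 4
1 0 5
6 2 8

After move 11 (U):
3 0 4
1 7 5
6 2 8

Answer: 3, 0, 4, 1, 7, 5, 6, 2, 8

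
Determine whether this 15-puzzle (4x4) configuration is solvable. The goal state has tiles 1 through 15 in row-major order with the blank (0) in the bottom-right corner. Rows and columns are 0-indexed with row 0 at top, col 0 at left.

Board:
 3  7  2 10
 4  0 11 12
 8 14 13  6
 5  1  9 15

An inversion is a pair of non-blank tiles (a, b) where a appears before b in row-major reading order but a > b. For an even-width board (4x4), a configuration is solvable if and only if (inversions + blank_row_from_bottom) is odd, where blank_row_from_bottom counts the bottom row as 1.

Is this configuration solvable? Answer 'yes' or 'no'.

Answer: yes

Derivation:
Inversions: 40
Blank is in row 1 (0-indexed from top), which is row 3 counting from the bottom (bottom = 1).
40 + 3 = 43, which is odd, so the puzzle is solvable.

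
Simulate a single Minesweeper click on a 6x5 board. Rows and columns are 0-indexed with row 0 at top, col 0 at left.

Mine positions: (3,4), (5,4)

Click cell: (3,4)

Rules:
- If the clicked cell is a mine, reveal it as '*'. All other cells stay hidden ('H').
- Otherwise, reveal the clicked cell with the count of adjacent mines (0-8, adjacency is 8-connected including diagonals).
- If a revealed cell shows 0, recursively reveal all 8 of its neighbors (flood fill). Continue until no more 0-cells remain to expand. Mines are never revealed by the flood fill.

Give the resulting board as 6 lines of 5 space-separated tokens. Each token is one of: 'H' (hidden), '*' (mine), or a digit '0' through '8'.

H H H H H
H H H H H
H H H H H
H H H H *
H H H H H
H H H H H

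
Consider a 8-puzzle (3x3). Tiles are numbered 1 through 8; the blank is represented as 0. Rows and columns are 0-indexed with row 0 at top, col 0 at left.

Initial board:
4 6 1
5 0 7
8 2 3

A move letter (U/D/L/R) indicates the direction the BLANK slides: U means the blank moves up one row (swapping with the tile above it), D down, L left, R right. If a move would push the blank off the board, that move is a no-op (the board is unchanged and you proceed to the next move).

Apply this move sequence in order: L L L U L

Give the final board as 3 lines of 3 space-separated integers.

After move 1 (L):
4 6 1
0 5 7
8 2 3

After move 2 (L):
4 6 1
0 5 7
8 2 3

After move 3 (L):
4 6 1
0 5 7
8 2 3

After move 4 (U):
0 6 1
4 5 7
8 2 3

After move 5 (L):
0 6 1
4 5 7
8 2 3

Answer: 0 6 1
4 5 7
8 2 3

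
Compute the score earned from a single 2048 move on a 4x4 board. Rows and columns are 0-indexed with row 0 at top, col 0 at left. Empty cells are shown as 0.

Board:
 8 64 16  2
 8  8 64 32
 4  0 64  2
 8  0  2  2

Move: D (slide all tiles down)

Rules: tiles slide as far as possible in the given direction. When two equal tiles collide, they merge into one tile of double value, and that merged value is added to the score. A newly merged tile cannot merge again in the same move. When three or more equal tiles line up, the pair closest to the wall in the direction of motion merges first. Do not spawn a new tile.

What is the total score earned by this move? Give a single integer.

Slide down:
col 0: [8, 8, 4, 8] -> [0, 16, 4, 8]  score +16 (running 16)
col 1: [64, 8, 0, 0] -> [0, 0, 64, 8]  score +0 (running 16)
col 2: [16, 64, 64, 2] -> [0, 16, 128, 2]  score +128 (running 144)
col 3: [2, 32, 2, 2] -> [0, 2, 32, 4]  score +4 (running 148)
Board after move:
  0   0   0   0
 16   0  16   2
  4  64 128  32
  8   8   2   4

Answer: 148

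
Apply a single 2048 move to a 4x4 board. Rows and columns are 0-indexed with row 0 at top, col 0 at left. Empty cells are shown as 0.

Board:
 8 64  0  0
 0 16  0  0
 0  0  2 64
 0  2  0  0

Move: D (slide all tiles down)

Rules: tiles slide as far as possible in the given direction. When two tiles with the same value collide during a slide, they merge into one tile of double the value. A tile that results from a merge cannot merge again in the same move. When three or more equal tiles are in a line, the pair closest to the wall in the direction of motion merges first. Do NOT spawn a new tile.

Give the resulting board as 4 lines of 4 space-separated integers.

Slide down:
col 0: [8, 0, 0, 0] -> [0, 0, 0, 8]
col 1: [64, 16, 0, 2] -> [0, 64, 16, 2]
col 2: [0, 0, 2, 0] -> [0, 0, 0, 2]
col 3: [0, 0, 64, 0] -> [0, 0, 0, 64]

Answer:  0  0  0  0
 0 64  0  0
 0 16  0  0
 8  2  2 64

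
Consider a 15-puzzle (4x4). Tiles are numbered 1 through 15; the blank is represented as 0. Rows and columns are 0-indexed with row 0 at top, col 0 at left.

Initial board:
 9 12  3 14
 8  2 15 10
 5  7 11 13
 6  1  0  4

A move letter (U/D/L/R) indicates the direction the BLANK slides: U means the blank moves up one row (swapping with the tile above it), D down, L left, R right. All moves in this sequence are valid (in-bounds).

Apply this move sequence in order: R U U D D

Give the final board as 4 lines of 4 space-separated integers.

Answer:  9 12  3 14
 8  2 15 10
 5  7 11 13
 6  1  4  0

Derivation:
After move 1 (R):
 9 12  3 14
 8  2 15 10
 5  7 11 13
 6  1  4  0

After move 2 (U):
 9 12  3 14
 8  2 15 10
 5  7 11  0
 6  1  4 13

After move 3 (U):
 9 12  3 14
 8  2 15  0
 5  7 11 10
 6  1  4 13

After move 4 (D):
 9 12  3 14
 8  2 15 10
 5  7 11  0
 6  1  4 13

After move 5 (D):
 9 12  3 14
 8  2 15 10
 5  7 11 13
 6  1  4  0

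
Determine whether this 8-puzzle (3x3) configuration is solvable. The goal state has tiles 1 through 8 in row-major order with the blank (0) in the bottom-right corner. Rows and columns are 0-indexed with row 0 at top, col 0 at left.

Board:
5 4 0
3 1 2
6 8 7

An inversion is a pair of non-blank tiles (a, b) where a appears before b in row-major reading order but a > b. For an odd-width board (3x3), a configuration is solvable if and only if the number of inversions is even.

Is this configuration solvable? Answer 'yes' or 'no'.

Inversions (pairs i<j in row-major order where tile[i] > tile[j] > 0): 10
10 is even, so the puzzle is solvable.

Answer: yes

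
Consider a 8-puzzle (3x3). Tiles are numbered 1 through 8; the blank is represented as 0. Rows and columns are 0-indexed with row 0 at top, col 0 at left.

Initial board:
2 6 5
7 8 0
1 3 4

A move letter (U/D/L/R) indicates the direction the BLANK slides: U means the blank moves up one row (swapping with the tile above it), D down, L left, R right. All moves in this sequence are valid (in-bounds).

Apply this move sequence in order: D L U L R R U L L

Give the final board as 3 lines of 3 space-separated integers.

Answer: 0 2 6
7 4 5
1 8 3

Derivation:
After move 1 (D):
2 6 5
7 8 4
1 3 0

After move 2 (L):
2 6 5
7 8 4
1 0 3

After move 3 (U):
2 6 5
7 0 4
1 8 3

After move 4 (L):
2 6 5
0 7 4
1 8 3

After move 5 (R):
2 6 5
7 0 4
1 8 3

After move 6 (R):
2 6 5
7 4 0
1 8 3

After move 7 (U):
2 6 0
7 4 5
1 8 3

After move 8 (L):
2 0 6
7 4 5
1 8 3

After move 9 (L):
0 2 6
7 4 5
1 8 3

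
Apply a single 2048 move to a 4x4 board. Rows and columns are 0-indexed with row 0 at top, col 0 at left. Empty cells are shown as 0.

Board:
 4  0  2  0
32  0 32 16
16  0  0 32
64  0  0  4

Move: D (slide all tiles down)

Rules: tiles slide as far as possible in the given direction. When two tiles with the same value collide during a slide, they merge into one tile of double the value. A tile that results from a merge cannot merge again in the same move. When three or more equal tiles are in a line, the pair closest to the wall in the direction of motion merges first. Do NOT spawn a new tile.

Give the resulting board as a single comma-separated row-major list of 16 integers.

Slide down:
col 0: [4, 32, 16, 64] -> [4, 32, 16, 64]
col 1: [0, 0, 0, 0] -> [0, 0, 0, 0]
col 2: [2, 32, 0, 0] -> [0, 0, 2, 32]
col 3: [0, 16, 32, 4] -> [0, 16, 32, 4]

Answer: 4, 0, 0, 0, 32, 0, 0, 16, 16, 0, 2, 32, 64, 0, 32, 4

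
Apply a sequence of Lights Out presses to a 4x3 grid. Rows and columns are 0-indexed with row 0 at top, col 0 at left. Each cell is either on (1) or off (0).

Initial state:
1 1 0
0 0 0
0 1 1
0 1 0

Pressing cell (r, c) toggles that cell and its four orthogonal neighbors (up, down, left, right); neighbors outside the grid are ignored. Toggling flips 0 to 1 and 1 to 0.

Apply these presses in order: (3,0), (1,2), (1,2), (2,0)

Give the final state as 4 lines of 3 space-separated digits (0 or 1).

After press 1 at (3,0):
1 1 0
0 0 0
1 1 1
1 0 0

After press 2 at (1,2):
1 1 1
0 1 1
1 1 0
1 0 0

After press 3 at (1,2):
1 1 0
0 0 0
1 1 1
1 0 0

After press 4 at (2,0):
1 1 0
1 0 0
0 0 1
0 0 0

Answer: 1 1 0
1 0 0
0 0 1
0 0 0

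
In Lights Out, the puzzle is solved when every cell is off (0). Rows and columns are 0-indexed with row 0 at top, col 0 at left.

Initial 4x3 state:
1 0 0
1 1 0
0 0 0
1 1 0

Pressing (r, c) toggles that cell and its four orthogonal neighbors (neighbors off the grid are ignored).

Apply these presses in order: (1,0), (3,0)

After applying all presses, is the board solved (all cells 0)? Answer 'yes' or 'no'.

Answer: yes

Derivation:
After press 1 at (1,0):
0 0 0
0 0 0
1 0 0
1 1 0

After press 2 at (3,0):
0 0 0
0 0 0
0 0 0
0 0 0

Lights still on: 0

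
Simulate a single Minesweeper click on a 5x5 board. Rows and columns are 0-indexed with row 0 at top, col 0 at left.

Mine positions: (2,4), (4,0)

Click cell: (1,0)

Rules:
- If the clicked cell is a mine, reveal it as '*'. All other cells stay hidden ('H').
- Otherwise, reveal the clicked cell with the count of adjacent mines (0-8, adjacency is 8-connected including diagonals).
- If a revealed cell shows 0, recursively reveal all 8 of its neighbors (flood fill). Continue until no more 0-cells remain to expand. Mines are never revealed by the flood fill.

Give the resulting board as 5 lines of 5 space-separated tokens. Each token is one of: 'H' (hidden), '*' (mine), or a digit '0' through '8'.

0 0 0 0 0
0 0 0 1 1
0 0 0 1 H
1 1 0 1 1
H 1 0 0 0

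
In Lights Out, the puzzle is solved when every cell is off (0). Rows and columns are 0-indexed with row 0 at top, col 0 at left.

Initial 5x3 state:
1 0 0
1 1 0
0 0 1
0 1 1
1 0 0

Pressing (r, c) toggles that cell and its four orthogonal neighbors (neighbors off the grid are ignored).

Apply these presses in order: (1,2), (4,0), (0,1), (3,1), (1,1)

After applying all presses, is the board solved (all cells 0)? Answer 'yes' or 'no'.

After press 1 at (1,2):
1 0 1
1 0 1
0 0 0
0 1 1
1 0 0

After press 2 at (4,0):
1 0 1
1 0 1
0 0 0
1 1 1
0 1 0

After press 3 at (0,1):
0 1 0
1 1 1
0 0 0
1 1 1
0 1 0

After press 4 at (3,1):
0 1 0
1 1 1
0 1 0
0 0 0
0 0 0

After press 5 at (1,1):
0 0 0
0 0 0
0 0 0
0 0 0
0 0 0

Lights still on: 0

Answer: yes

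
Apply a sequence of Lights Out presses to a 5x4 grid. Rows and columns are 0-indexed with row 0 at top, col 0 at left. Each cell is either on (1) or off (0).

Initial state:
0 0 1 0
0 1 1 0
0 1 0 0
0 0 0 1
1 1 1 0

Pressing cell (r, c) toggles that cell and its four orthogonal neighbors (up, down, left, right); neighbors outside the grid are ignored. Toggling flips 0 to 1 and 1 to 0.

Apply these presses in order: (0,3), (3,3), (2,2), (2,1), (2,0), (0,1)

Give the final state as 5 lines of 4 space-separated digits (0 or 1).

After press 1 at (0,3):
0 0 0 1
0 1 1 1
0 1 0 0
0 0 0 1
1 1 1 0

After press 2 at (3,3):
0 0 0 1
0 1 1 1
0 1 0 1
0 0 1 0
1 1 1 1

After press 3 at (2,2):
0 0 0 1
0 1 0 1
0 0 1 0
0 0 0 0
1 1 1 1

After press 4 at (2,1):
0 0 0 1
0 0 0 1
1 1 0 0
0 1 0 0
1 1 1 1

After press 5 at (2,0):
0 0 0 1
1 0 0 1
0 0 0 0
1 1 0 0
1 1 1 1

After press 6 at (0,1):
1 1 1 1
1 1 0 1
0 0 0 0
1 1 0 0
1 1 1 1

Answer: 1 1 1 1
1 1 0 1
0 0 0 0
1 1 0 0
1 1 1 1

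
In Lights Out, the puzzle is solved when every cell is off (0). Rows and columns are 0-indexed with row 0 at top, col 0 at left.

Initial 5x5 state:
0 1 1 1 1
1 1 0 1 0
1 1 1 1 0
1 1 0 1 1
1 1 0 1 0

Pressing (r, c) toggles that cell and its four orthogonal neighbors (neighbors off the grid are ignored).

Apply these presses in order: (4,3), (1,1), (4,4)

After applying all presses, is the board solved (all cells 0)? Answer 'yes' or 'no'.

Answer: no

Derivation:
After press 1 at (4,3):
0 1 1 1 1
1 1 0 1 0
1 1 1 1 0
1 1 0 0 1
1 1 1 0 1

After press 2 at (1,1):
0 0 1 1 1
0 0 1 1 0
1 0 1 1 0
1 1 0 0 1
1 1 1 0 1

After press 3 at (4,4):
0 0 1 1 1
0 0 1 1 0
1 0 1 1 0
1 1 0 0 0
1 1 1 1 0

Lights still on: 14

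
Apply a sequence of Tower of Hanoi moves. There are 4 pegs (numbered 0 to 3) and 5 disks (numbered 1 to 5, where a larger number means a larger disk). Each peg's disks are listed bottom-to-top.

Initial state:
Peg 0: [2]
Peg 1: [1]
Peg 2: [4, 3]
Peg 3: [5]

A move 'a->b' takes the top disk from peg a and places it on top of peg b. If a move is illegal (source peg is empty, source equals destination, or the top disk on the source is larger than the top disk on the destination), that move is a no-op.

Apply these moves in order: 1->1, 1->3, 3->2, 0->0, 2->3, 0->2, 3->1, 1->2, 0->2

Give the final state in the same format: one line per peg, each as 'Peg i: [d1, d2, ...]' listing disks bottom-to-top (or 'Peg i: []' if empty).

Answer: Peg 0: []
Peg 1: []
Peg 2: [4, 3, 2, 1]
Peg 3: [5]

Derivation:
After move 1 (1->1):
Peg 0: [2]
Peg 1: [1]
Peg 2: [4, 3]
Peg 3: [5]

After move 2 (1->3):
Peg 0: [2]
Peg 1: []
Peg 2: [4, 3]
Peg 3: [5, 1]

After move 3 (3->2):
Peg 0: [2]
Peg 1: []
Peg 2: [4, 3, 1]
Peg 3: [5]

After move 4 (0->0):
Peg 0: [2]
Peg 1: []
Peg 2: [4, 3, 1]
Peg 3: [5]

After move 5 (2->3):
Peg 0: [2]
Peg 1: []
Peg 2: [4, 3]
Peg 3: [5, 1]

After move 6 (0->2):
Peg 0: []
Peg 1: []
Peg 2: [4, 3, 2]
Peg 3: [5, 1]

After move 7 (3->1):
Peg 0: []
Peg 1: [1]
Peg 2: [4, 3, 2]
Peg 3: [5]

After move 8 (1->2):
Peg 0: []
Peg 1: []
Peg 2: [4, 3, 2, 1]
Peg 3: [5]

After move 9 (0->2):
Peg 0: []
Peg 1: []
Peg 2: [4, 3, 2, 1]
Peg 3: [5]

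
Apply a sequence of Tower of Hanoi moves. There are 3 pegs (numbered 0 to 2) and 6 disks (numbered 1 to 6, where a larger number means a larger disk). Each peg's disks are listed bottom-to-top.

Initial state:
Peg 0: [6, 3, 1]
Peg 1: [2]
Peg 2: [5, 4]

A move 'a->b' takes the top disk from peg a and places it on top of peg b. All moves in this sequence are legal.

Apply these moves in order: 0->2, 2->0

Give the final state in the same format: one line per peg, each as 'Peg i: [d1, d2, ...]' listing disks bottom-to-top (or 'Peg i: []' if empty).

Answer: Peg 0: [6, 3, 1]
Peg 1: [2]
Peg 2: [5, 4]

Derivation:
After move 1 (0->2):
Peg 0: [6, 3]
Peg 1: [2]
Peg 2: [5, 4, 1]

After move 2 (2->0):
Peg 0: [6, 3, 1]
Peg 1: [2]
Peg 2: [5, 4]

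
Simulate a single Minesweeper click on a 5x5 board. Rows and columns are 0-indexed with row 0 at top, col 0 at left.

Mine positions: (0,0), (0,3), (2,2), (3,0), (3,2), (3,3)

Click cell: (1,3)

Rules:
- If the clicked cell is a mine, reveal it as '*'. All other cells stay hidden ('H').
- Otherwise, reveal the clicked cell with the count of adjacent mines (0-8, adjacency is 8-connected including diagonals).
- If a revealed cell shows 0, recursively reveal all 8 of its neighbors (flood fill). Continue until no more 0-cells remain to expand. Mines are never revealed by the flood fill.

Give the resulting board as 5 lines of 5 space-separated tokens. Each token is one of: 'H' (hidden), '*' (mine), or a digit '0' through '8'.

H H H H H
H H H 2 H
H H H H H
H H H H H
H H H H H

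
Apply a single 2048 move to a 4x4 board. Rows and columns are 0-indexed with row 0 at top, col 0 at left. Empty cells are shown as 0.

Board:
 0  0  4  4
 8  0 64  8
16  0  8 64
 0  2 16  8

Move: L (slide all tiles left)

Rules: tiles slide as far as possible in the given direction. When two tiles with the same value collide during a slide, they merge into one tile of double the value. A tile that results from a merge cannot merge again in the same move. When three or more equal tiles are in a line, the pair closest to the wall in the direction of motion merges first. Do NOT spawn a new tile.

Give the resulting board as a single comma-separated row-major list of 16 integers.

Slide left:
row 0: [0, 0, 4, 4] -> [8, 0, 0, 0]
row 1: [8, 0, 64, 8] -> [8, 64, 8, 0]
row 2: [16, 0, 8, 64] -> [16, 8, 64, 0]
row 3: [0, 2, 16, 8] -> [2, 16, 8, 0]

Answer: 8, 0, 0, 0, 8, 64, 8, 0, 16, 8, 64, 0, 2, 16, 8, 0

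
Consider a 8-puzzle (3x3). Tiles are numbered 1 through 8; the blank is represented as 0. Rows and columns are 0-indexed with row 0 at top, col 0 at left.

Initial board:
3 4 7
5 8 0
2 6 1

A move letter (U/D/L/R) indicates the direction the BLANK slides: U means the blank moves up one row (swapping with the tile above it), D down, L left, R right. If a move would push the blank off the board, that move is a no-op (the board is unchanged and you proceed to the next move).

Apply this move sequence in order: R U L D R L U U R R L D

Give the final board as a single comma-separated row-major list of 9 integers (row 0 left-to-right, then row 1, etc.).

After move 1 (R):
3 4 7
5 8 0
2 6 1

After move 2 (U):
3 4 0
5 8 7
2 6 1

After move 3 (L):
3 0 4
5 8 7
2 6 1

After move 4 (D):
3 8 4
5 0 7
2 6 1

After move 5 (R):
3 8 4
5 7 0
2 6 1

After move 6 (L):
3 8 4
5 0 7
2 6 1

After move 7 (U):
3 0 4
5 8 7
2 6 1

After move 8 (U):
3 0 4
5 8 7
2 6 1

After move 9 (R):
3 4 0
5 8 7
2 6 1

After move 10 (R):
3 4 0
5 8 7
2 6 1

After move 11 (L):
3 0 4
5 8 7
2 6 1

After move 12 (D):
3 8 4
5 0 7
2 6 1

Answer: 3, 8, 4, 5, 0, 7, 2, 6, 1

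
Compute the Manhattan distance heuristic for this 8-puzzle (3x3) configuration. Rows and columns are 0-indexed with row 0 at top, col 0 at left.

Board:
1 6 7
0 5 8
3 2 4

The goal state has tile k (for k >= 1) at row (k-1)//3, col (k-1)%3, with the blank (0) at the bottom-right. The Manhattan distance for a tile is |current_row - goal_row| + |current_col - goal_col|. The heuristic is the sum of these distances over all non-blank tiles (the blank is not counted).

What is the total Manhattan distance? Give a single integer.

Answer: 17

Derivation:
Tile 1: at (0,0), goal (0,0), distance |0-0|+|0-0| = 0
Tile 6: at (0,1), goal (1,2), distance |0-1|+|1-2| = 2
Tile 7: at (0,2), goal (2,0), distance |0-2|+|2-0| = 4
Tile 5: at (1,1), goal (1,1), distance |1-1|+|1-1| = 0
Tile 8: at (1,2), goal (2,1), distance |1-2|+|2-1| = 2
Tile 3: at (2,0), goal (0,2), distance |2-0|+|0-2| = 4
Tile 2: at (2,1), goal (0,1), distance |2-0|+|1-1| = 2
Tile 4: at (2,2), goal (1,0), distance |2-1|+|2-0| = 3
Sum: 0 + 2 + 4 + 0 + 2 + 4 + 2 + 3 = 17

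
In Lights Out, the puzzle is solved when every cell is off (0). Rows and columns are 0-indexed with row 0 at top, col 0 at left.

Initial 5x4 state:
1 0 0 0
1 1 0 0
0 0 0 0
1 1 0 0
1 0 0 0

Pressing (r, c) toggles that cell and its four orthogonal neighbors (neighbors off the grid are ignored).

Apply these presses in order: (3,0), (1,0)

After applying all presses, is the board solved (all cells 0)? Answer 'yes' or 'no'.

Answer: yes

Derivation:
After press 1 at (3,0):
1 0 0 0
1 1 0 0
1 0 0 0
0 0 0 0
0 0 0 0

After press 2 at (1,0):
0 0 0 0
0 0 0 0
0 0 0 0
0 0 0 0
0 0 0 0

Lights still on: 0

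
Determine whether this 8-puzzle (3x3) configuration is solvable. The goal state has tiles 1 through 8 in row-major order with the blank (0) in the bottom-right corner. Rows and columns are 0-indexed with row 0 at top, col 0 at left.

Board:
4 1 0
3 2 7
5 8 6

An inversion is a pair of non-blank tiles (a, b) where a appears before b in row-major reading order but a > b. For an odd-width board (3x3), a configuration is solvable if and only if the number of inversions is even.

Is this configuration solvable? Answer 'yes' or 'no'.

Inversions (pairs i<j in row-major order where tile[i] > tile[j] > 0): 7
7 is odd, so the puzzle is not solvable.

Answer: no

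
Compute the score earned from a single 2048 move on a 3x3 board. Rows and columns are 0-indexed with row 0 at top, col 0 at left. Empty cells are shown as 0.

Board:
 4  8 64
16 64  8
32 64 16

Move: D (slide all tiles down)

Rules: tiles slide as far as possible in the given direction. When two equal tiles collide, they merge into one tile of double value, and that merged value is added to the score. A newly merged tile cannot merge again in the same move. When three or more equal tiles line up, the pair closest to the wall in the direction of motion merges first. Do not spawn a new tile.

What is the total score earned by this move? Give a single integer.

Slide down:
col 0: [4, 16, 32] -> [4, 16, 32]  score +0 (running 0)
col 1: [8, 64, 64] -> [0, 8, 128]  score +128 (running 128)
col 2: [64, 8, 16] -> [64, 8, 16]  score +0 (running 128)
Board after move:
  4   0  64
 16   8   8
 32 128  16

Answer: 128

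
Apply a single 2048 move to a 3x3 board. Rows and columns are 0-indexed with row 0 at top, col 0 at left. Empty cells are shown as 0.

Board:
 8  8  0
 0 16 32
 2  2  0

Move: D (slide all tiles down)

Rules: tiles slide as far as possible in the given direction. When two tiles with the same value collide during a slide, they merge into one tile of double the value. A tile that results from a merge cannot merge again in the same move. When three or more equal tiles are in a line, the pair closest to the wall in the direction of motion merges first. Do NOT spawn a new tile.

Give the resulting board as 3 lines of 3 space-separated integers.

Slide down:
col 0: [8, 0, 2] -> [0, 8, 2]
col 1: [8, 16, 2] -> [8, 16, 2]
col 2: [0, 32, 0] -> [0, 0, 32]

Answer:  0  8  0
 8 16  0
 2  2 32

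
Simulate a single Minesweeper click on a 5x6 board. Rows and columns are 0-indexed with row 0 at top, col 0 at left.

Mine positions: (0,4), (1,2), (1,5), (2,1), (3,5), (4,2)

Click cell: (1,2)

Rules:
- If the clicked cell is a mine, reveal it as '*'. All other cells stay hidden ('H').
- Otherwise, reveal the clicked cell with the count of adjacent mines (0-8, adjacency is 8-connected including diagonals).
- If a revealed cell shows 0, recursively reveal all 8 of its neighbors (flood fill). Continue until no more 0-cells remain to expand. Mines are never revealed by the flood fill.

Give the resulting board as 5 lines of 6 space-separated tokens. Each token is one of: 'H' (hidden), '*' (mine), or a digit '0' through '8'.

H H H H H H
H H * H H H
H H H H H H
H H H H H H
H H H H H H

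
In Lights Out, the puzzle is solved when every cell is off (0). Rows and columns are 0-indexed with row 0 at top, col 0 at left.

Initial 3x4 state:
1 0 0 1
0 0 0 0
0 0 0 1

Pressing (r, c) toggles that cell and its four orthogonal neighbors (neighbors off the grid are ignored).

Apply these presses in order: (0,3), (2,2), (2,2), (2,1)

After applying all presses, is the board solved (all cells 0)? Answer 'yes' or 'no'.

Answer: no

Derivation:
After press 1 at (0,3):
1 0 1 0
0 0 0 1
0 0 0 1

After press 2 at (2,2):
1 0 1 0
0 0 1 1
0 1 1 0

After press 3 at (2,2):
1 0 1 0
0 0 0 1
0 0 0 1

After press 4 at (2,1):
1 0 1 0
0 1 0 1
1 1 1 1

Lights still on: 8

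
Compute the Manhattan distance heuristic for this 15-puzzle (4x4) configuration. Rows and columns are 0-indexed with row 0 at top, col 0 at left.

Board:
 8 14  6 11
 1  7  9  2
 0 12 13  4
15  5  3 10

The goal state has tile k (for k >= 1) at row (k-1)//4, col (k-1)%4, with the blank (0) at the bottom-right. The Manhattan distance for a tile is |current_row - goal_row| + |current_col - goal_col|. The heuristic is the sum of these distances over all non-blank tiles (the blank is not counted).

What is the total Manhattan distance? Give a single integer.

Tile 8: at (0,0), goal (1,3), distance |0-1|+|0-3| = 4
Tile 14: at (0,1), goal (3,1), distance |0-3|+|1-1| = 3
Tile 6: at (0,2), goal (1,1), distance |0-1|+|2-1| = 2
Tile 11: at (0,3), goal (2,2), distance |0-2|+|3-2| = 3
Tile 1: at (1,0), goal (0,0), distance |1-0|+|0-0| = 1
Tile 7: at (1,1), goal (1,2), distance |1-1|+|1-2| = 1
Tile 9: at (1,2), goal (2,0), distance |1-2|+|2-0| = 3
Tile 2: at (1,3), goal (0,1), distance |1-0|+|3-1| = 3
Tile 12: at (2,1), goal (2,3), distance |2-2|+|1-3| = 2
Tile 13: at (2,2), goal (3,0), distance |2-3|+|2-0| = 3
Tile 4: at (2,3), goal (0,3), distance |2-0|+|3-3| = 2
Tile 15: at (3,0), goal (3,2), distance |3-3|+|0-2| = 2
Tile 5: at (3,1), goal (1,0), distance |3-1|+|1-0| = 3
Tile 3: at (3,2), goal (0,2), distance |3-0|+|2-2| = 3
Tile 10: at (3,3), goal (2,1), distance |3-2|+|3-1| = 3
Sum: 4 + 3 + 2 + 3 + 1 + 1 + 3 + 3 + 2 + 3 + 2 + 2 + 3 + 3 + 3 = 38

Answer: 38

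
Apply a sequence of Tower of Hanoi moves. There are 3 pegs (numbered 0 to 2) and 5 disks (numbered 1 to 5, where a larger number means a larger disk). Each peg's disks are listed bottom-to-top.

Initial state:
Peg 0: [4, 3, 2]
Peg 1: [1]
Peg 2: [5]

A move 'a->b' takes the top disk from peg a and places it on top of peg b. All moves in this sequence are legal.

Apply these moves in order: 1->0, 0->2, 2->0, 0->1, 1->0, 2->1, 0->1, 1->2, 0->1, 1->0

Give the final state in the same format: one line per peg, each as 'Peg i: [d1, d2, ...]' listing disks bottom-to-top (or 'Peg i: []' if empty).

After move 1 (1->0):
Peg 0: [4, 3, 2, 1]
Peg 1: []
Peg 2: [5]

After move 2 (0->2):
Peg 0: [4, 3, 2]
Peg 1: []
Peg 2: [5, 1]

After move 3 (2->0):
Peg 0: [4, 3, 2, 1]
Peg 1: []
Peg 2: [5]

After move 4 (0->1):
Peg 0: [4, 3, 2]
Peg 1: [1]
Peg 2: [5]

After move 5 (1->0):
Peg 0: [4, 3, 2, 1]
Peg 1: []
Peg 2: [5]

After move 6 (2->1):
Peg 0: [4, 3, 2, 1]
Peg 1: [5]
Peg 2: []

After move 7 (0->1):
Peg 0: [4, 3, 2]
Peg 1: [5, 1]
Peg 2: []

After move 8 (1->2):
Peg 0: [4, 3, 2]
Peg 1: [5]
Peg 2: [1]

After move 9 (0->1):
Peg 0: [4, 3]
Peg 1: [5, 2]
Peg 2: [1]

After move 10 (1->0):
Peg 0: [4, 3, 2]
Peg 1: [5]
Peg 2: [1]

Answer: Peg 0: [4, 3, 2]
Peg 1: [5]
Peg 2: [1]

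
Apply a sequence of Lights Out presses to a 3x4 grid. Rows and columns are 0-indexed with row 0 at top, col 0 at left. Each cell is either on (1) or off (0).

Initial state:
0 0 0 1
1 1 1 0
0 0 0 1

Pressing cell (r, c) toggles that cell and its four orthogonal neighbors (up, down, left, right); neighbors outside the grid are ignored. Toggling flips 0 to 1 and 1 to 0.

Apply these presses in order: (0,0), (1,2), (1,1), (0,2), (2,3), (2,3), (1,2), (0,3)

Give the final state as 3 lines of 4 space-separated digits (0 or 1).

After press 1 at (0,0):
1 1 0 1
0 1 1 0
0 0 0 1

After press 2 at (1,2):
1 1 1 1
0 0 0 1
0 0 1 1

After press 3 at (1,1):
1 0 1 1
1 1 1 1
0 1 1 1

After press 4 at (0,2):
1 1 0 0
1 1 0 1
0 1 1 1

After press 5 at (2,3):
1 1 0 0
1 1 0 0
0 1 0 0

After press 6 at (2,3):
1 1 0 0
1 1 0 1
0 1 1 1

After press 7 at (1,2):
1 1 1 0
1 0 1 0
0 1 0 1

After press 8 at (0,3):
1 1 0 1
1 0 1 1
0 1 0 1

Answer: 1 1 0 1
1 0 1 1
0 1 0 1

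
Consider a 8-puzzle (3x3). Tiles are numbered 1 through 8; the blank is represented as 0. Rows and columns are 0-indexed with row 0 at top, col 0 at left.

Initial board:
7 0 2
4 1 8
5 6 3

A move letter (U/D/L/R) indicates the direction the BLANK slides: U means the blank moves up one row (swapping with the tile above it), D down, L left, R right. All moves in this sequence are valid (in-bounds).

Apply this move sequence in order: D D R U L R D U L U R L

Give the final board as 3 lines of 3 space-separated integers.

Answer: 7 0 2
4 1 6
5 3 8

Derivation:
After move 1 (D):
7 1 2
4 0 8
5 6 3

After move 2 (D):
7 1 2
4 6 8
5 0 3

After move 3 (R):
7 1 2
4 6 8
5 3 0

After move 4 (U):
7 1 2
4 6 0
5 3 8

After move 5 (L):
7 1 2
4 0 6
5 3 8

After move 6 (R):
7 1 2
4 6 0
5 3 8

After move 7 (D):
7 1 2
4 6 8
5 3 0

After move 8 (U):
7 1 2
4 6 0
5 3 8

After move 9 (L):
7 1 2
4 0 6
5 3 8

After move 10 (U):
7 0 2
4 1 6
5 3 8

After move 11 (R):
7 2 0
4 1 6
5 3 8

After move 12 (L):
7 0 2
4 1 6
5 3 8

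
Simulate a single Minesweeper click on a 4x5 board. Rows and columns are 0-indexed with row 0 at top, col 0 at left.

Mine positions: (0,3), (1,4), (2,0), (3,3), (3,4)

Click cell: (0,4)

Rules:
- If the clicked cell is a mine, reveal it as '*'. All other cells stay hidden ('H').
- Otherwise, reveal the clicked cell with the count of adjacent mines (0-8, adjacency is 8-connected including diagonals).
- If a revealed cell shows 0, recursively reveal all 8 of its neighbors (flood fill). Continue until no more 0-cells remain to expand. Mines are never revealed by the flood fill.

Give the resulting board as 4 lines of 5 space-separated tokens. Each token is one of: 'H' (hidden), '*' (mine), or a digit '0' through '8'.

H H H H 2
H H H H H
H H H H H
H H H H H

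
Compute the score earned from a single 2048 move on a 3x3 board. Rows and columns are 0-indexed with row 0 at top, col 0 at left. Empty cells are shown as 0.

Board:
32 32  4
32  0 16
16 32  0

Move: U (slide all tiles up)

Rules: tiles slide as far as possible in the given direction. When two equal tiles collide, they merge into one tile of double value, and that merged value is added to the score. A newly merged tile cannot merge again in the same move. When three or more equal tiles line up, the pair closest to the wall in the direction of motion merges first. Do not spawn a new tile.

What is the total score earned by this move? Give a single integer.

Answer: 128

Derivation:
Slide up:
col 0: [32, 32, 16] -> [64, 16, 0]  score +64 (running 64)
col 1: [32, 0, 32] -> [64, 0, 0]  score +64 (running 128)
col 2: [4, 16, 0] -> [4, 16, 0]  score +0 (running 128)
Board after move:
64 64  4
16  0 16
 0  0  0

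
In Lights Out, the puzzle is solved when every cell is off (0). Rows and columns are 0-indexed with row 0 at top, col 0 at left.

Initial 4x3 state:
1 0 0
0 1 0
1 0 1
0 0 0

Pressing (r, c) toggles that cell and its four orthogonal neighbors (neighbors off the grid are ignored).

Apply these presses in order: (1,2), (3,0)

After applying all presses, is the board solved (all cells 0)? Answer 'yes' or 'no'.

Answer: no

Derivation:
After press 1 at (1,2):
1 0 1
0 0 1
1 0 0
0 0 0

After press 2 at (3,0):
1 0 1
0 0 1
0 0 0
1 1 0

Lights still on: 5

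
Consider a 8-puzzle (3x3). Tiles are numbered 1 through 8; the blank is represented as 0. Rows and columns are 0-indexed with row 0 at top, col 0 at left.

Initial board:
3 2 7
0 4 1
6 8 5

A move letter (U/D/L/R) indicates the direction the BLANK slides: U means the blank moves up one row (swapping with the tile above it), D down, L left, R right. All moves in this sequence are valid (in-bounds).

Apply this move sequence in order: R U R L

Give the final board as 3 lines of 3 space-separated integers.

After move 1 (R):
3 2 7
4 0 1
6 8 5

After move 2 (U):
3 0 7
4 2 1
6 8 5

After move 3 (R):
3 7 0
4 2 1
6 8 5

After move 4 (L):
3 0 7
4 2 1
6 8 5

Answer: 3 0 7
4 2 1
6 8 5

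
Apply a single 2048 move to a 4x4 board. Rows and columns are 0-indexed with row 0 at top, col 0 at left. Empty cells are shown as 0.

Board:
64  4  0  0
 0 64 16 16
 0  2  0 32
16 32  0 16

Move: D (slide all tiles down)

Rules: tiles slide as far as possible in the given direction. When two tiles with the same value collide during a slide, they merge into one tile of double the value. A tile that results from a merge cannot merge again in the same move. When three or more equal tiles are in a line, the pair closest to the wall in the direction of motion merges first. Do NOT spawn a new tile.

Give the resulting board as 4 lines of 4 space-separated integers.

Slide down:
col 0: [64, 0, 0, 16] -> [0, 0, 64, 16]
col 1: [4, 64, 2, 32] -> [4, 64, 2, 32]
col 2: [0, 16, 0, 0] -> [0, 0, 0, 16]
col 3: [0, 16, 32, 16] -> [0, 16, 32, 16]

Answer:  0  4  0  0
 0 64  0 16
64  2  0 32
16 32 16 16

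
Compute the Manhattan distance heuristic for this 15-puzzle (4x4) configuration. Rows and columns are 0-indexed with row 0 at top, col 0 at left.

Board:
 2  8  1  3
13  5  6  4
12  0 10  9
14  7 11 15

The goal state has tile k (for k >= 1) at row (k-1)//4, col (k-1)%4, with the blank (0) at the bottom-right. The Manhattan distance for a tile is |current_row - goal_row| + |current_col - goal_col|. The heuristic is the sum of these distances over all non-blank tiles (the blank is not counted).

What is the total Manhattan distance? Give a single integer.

Answer: 25

Derivation:
Tile 2: at (0,0), goal (0,1), distance |0-0|+|0-1| = 1
Tile 8: at (0,1), goal (1,3), distance |0-1|+|1-3| = 3
Tile 1: at (0,2), goal (0,0), distance |0-0|+|2-0| = 2
Tile 3: at (0,3), goal (0,2), distance |0-0|+|3-2| = 1
Tile 13: at (1,0), goal (3,0), distance |1-3|+|0-0| = 2
Tile 5: at (1,1), goal (1,0), distance |1-1|+|1-0| = 1
Tile 6: at (1,2), goal (1,1), distance |1-1|+|2-1| = 1
Tile 4: at (1,3), goal (0,3), distance |1-0|+|3-3| = 1
Tile 12: at (2,0), goal (2,3), distance |2-2|+|0-3| = 3
Tile 10: at (2,2), goal (2,1), distance |2-2|+|2-1| = 1
Tile 9: at (2,3), goal (2,0), distance |2-2|+|3-0| = 3
Tile 14: at (3,0), goal (3,1), distance |3-3|+|0-1| = 1
Tile 7: at (3,1), goal (1,2), distance |3-1|+|1-2| = 3
Tile 11: at (3,2), goal (2,2), distance |3-2|+|2-2| = 1
Tile 15: at (3,3), goal (3,2), distance |3-3|+|3-2| = 1
Sum: 1 + 3 + 2 + 1 + 2 + 1 + 1 + 1 + 3 + 1 + 3 + 1 + 3 + 1 + 1 = 25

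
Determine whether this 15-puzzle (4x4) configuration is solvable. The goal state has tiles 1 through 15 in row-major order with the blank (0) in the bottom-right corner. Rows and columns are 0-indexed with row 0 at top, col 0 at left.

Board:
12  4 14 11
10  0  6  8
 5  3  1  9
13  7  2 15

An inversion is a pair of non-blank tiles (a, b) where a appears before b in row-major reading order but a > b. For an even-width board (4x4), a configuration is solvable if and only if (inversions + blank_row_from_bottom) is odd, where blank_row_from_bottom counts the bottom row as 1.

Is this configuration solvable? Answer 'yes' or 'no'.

Answer: no

Derivation:
Inversions: 61
Blank is in row 1 (0-indexed from top), which is row 3 counting from the bottom (bottom = 1).
61 + 3 = 64, which is even, so the puzzle is not solvable.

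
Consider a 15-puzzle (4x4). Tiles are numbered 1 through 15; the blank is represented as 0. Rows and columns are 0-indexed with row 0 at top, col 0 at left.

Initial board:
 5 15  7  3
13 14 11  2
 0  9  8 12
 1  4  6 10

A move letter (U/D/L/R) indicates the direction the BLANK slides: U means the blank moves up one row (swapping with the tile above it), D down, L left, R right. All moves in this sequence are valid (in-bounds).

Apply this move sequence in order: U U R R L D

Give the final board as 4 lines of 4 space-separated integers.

Answer: 15 14  7  3
 5  0 11  2
13  9  8 12
 1  4  6 10

Derivation:
After move 1 (U):
 5 15  7  3
 0 14 11  2
13  9  8 12
 1  4  6 10

After move 2 (U):
 0 15  7  3
 5 14 11  2
13  9  8 12
 1  4  6 10

After move 3 (R):
15  0  7  3
 5 14 11  2
13  9  8 12
 1  4  6 10

After move 4 (R):
15  7  0  3
 5 14 11  2
13  9  8 12
 1  4  6 10

After move 5 (L):
15  0  7  3
 5 14 11  2
13  9  8 12
 1  4  6 10

After move 6 (D):
15 14  7  3
 5  0 11  2
13  9  8 12
 1  4  6 10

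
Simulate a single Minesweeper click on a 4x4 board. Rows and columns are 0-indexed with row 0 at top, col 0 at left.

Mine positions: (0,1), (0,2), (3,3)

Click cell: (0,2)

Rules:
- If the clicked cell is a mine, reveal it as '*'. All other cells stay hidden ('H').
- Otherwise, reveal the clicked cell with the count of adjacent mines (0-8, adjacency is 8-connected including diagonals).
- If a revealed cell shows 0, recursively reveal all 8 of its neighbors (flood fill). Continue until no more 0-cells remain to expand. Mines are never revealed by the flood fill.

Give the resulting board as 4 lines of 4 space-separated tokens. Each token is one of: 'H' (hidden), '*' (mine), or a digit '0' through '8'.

H H * H
H H H H
H H H H
H H H H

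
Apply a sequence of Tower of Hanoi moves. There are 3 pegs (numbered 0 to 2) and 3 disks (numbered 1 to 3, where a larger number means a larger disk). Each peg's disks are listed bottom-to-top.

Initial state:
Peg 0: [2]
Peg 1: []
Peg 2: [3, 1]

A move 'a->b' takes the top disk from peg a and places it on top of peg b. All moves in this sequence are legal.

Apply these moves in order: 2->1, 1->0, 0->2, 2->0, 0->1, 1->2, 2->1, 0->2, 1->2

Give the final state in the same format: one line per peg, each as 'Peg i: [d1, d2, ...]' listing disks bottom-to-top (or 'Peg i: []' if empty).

Answer: Peg 0: []
Peg 1: []
Peg 2: [3, 2, 1]

Derivation:
After move 1 (2->1):
Peg 0: [2]
Peg 1: [1]
Peg 2: [3]

After move 2 (1->0):
Peg 0: [2, 1]
Peg 1: []
Peg 2: [3]

After move 3 (0->2):
Peg 0: [2]
Peg 1: []
Peg 2: [3, 1]

After move 4 (2->0):
Peg 0: [2, 1]
Peg 1: []
Peg 2: [3]

After move 5 (0->1):
Peg 0: [2]
Peg 1: [1]
Peg 2: [3]

After move 6 (1->2):
Peg 0: [2]
Peg 1: []
Peg 2: [3, 1]

After move 7 (2->1):
Peg 0: [2]
Peg 1: [1]
Peg 2: [3]

After move 8 (0->2):
Peg 0: []
Peg 1: [1]
Peg 2: [3, 2]

After move 9 (1->2):
Peg 0: []
Peg 1: []
Peg 2: [3, 2, 1]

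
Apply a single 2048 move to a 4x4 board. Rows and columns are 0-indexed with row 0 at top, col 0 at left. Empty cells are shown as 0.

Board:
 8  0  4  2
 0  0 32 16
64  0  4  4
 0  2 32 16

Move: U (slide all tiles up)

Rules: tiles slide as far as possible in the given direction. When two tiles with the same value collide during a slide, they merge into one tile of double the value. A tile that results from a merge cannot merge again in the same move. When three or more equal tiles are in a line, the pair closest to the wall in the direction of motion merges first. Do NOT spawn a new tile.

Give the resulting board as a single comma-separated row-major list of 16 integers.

Slide up:
col 0: [8, 0, 64, 0] -> [8, 64, 0, 0]
col 1: [0, 0, 0, 2] -> [2, 0, 0, 0]
col 2: [4, 32, 4, 32] -> [4, 32, 4, 32]
col 3: [2, 16, 4, 16] -> [2, 16, 4, 16]

Answer: 8, 2, 4, 2, 64, 0, 32, 16, 0, 0, 4, 4, 0, 0, 32, 16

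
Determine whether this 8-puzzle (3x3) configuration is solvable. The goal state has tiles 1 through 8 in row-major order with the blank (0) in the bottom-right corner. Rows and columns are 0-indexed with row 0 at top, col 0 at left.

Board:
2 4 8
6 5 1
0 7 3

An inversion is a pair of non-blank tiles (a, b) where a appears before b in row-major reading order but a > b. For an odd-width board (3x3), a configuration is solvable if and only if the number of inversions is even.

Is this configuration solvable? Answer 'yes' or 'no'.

Answer: yes

Derivation:
Inversions (pairs i<j in row-major order where tile[i] > tile[j] > 0): 14
14 is even, so the puzzle is solvable.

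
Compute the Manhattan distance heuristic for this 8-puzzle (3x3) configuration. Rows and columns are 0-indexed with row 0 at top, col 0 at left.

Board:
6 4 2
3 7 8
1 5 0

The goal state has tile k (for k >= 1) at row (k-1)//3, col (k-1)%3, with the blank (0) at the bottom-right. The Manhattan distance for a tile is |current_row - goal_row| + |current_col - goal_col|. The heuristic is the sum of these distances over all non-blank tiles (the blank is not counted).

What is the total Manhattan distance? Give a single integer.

Answer: 16

Derivation:
Tile 6: at (0,0), goal (1,2), distance |0-1|+|0-2| = 3
Tile 4: at (0,1), goal (1,0), distance |0-1|+|1-0| = 2
Tile 2: at (0,2), goal (0,1), distance |0-0|+|2-1| = 1
Tile 3: at (1,0), goal (0,2), distance |1-0|+|0-2| = 3
Tile 7: at (1,1), goal (2,0), distance |1-2|+|1-0| = 2
Tile 8: at (1,2), goal (2,1), distance |1-2|+|2-1| = 2
Tile 1: at (2,0), goal (0,0), distance |2-0|+|0-0| = 2
Tile 5: at (2,1), goal (1,1), distance |2-1|+|1-1| = 1
Sum: 3 + 2 + 1 + 3 + 2 + 2 + 2 + 1 = 16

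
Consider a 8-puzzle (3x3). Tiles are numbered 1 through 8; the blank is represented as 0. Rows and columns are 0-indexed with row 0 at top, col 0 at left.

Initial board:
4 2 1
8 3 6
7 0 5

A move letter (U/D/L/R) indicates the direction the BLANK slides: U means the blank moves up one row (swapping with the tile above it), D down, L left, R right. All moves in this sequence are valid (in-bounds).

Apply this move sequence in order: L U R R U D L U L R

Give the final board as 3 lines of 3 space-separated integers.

After move 1 (L):
4 2 1
8 3 6
0 7 5

After move 2 (U):
4 2 1
0 3 6
8 7 5

After move 3 (R):
4 2 1
3 0 6
8 7 5

After move 4 (R):
4 2 1
3 6 0
8 7 5

After move 5 (U):
4 2 0
3 6 1
8 7 5

After move 6 (D):
4 2 1
3 6 0
8 7 5

After move 7 (L):
4 2 1
3 0 6
8 7 5

After move 8 (U):
4 0 1
3 2 6
8 7 5

After move 9 (L):
0 4 1
3 2 6
8 7 5

After move 10 (R):
4 0 1
3 2 6
8 7 5

Answer: 4 0 1
3 2 6
8 7 5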